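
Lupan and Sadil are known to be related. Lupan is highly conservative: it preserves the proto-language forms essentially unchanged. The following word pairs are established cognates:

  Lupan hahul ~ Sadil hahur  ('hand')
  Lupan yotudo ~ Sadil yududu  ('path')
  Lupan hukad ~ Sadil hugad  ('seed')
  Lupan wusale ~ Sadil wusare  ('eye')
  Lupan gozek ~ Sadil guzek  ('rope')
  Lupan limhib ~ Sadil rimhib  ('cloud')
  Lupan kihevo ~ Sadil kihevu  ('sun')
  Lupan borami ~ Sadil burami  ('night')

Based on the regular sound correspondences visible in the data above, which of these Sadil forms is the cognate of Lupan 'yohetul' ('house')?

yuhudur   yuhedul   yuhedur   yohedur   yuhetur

yotudo ~ yududu, gozek ~ guzek — Lupan o corresponds to Sadil u after a consonant, before a consonant other than r, m, n, p, b, f, v.
yotudo ~ yududu — Lupan t corresponds to Sadil d between vowels (before a back vowel).
hahul ~ hahur — Lupan l corresponds to Sadil r word-finally.
Applying these to Lupan 'yohetul':
  yohetul → yuhetul   (o→u after a consonant, before a consonant other than r, m, n, p, b, f, v)
  yuhetul → yuhedul   (t→d between vowels (before a back vowel))
  yuhedul → yuhedur   (l→r word-finally)
So the Sadil cognate is 'yuhedur'.

yuhedur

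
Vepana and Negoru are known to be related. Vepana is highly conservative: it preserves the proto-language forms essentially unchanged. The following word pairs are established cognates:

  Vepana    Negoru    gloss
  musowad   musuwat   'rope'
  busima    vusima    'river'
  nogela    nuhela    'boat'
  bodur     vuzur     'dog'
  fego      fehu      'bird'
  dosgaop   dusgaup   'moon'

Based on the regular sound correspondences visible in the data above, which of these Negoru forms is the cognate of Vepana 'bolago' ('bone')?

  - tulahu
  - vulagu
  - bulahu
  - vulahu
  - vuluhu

bodur ~ vuzur — Vepana b corresponds to Negoru v word-initially before a back vowel.
musowad ~ musuwat, nogela ~ nuhela — Vepana o corresponds to Negoru u after a consonant, before a consonant other than r, m, n, p, b, f, v.
fego ~ fehu — Vepana g corresponds to Negoru h between vowels (before a back vowel).
fego ~ fehu — Vepana o corresponds to Negoru u word-finally.
Applying these to Vepana 'bolago':
  bolago → volago   (b→v word-initially before a back vowel)
  volago → vulago   (o→u after a consonant, before a consonant other than r, m, n, p, b, f, v)
  vulago → vulaho   (g→h between vowels (before a back vowel))
  vulaho → vulahu   (o→u word-finally)
So the Negoru cognate is 'vulahu'.

vulahu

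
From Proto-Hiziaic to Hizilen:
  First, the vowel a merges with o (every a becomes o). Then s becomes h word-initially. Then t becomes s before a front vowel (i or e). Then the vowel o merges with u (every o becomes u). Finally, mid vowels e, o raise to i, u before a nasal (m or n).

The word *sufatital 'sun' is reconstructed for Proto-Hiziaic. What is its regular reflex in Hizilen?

hufusitul

Hizilen: *sufatital > sufotitol > hufotitol > hufositol > hufusitul  (by vowel merger, debuccalisation, palatalisation, vowel merger)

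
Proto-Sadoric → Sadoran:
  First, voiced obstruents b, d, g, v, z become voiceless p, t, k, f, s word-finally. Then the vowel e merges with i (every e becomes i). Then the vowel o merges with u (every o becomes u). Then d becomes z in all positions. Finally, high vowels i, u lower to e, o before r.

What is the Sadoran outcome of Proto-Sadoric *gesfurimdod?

gisforimzut

Sadoran: start from *gesfurimdod.
  rule 1 (final devoicing): gesfurimdod → gesfurimdot
  rule 2 (vowel merger): gesfurimdot → gisfurimdot
  rule 3 (vowel merger): gisfurimdot → gisfurimdut
  rule 4 (unconditioned shift): gisfurimdut → gisfurimzut
  rule 5 (pre-rhotic lowering): gisfurimzut → gisforimzut
  ⇒ Sadoran gisforimzut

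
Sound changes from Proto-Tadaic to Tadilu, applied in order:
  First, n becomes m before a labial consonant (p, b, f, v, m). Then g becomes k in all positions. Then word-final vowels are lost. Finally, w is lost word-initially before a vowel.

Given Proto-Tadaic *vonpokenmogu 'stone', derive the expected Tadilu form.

vompokemmok

Tadilu: *vonpokenmogu > vompokemmogu > vompokemmoku > vompokemmok  (by nasal place assimilation, unconditioned shift, apocope)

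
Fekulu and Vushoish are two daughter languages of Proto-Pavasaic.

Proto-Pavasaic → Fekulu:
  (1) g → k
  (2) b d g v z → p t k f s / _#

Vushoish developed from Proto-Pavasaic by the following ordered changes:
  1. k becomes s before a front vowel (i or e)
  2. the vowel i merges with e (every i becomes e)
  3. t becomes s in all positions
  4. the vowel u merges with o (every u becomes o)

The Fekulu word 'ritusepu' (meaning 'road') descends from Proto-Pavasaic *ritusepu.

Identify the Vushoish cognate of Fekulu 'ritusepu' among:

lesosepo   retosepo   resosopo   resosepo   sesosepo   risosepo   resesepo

resosepo

Vushoish: start from *ritusepu.
  rule 1: no change — ritusepu
  rule 2 (vowel merger): ritusepu → retusepu
  rule 3 (unconditioned shift): retusepu → resusepu
  rule 4 (vowel merger): resusepu → resosepo
  ⇒ Vushoish resosepo
Among the options, 'resosepo' alone shows every Vushoish change applied in order.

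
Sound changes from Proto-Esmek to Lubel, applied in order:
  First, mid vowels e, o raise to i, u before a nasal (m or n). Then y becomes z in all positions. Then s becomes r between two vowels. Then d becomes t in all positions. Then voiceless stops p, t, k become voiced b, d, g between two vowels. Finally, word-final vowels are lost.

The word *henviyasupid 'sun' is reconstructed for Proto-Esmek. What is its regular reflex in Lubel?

Lubel: *henviyasupid
  henviyasupid → hinviyasupid   [pre-nasal raising]
  hinviyasupid → hinvizasupid   [unconditioned shift]
  hinvizasupid → hinvizarupid   [rhotacism]
  hinvizarupid → hinvizarupit   [unconditioned shift]
  hinvizarupit → hinvizarubit   [intervocalic voicing]
  hinvizarubit (rule 6 does not apply)
  giving Lubel hinvizarubit.

hinvizarubit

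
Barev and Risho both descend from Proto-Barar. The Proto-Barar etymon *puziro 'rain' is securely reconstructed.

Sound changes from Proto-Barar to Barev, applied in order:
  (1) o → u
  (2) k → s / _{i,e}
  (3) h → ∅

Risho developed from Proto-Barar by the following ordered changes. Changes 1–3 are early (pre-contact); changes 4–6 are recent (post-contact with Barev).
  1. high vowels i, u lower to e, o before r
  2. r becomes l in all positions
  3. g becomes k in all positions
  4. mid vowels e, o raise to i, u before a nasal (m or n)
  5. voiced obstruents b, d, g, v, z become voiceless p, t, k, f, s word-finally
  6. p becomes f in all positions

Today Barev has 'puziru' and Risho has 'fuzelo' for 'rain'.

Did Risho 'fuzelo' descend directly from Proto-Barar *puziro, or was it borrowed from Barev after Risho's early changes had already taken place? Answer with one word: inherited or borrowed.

If inherited, *puziro would pass through all of Risho's changes:
Risho: start from *puziro.
  rule 1 (pre-rhotic lowering): puziro → puzero
  rule 2 (unconditioned shift): puzero → puzelo
  rule 3: no change — puzelo
  rule 4: no change — puzelo
  rule 5: no change — puzelo
  rule 6 (unconditioned shift): puzelo → fuzelo
  ⇒ Risho fuzelo
If borrowed from Barev 'puziru' after the early changes, it would undergo only the recent ones:
  rule 4 (pre-nasal raising): no change (puziru)
  rule 5 (final devoicing): no change (puziru)
  rule 6 (unconditioned shift): puziru → fuziru
  ⇒ as a loan: fuziru
Risho 'fuzelo' matches the inherited outcome exactly, so it is an inherited cognate, not a loan.

inherited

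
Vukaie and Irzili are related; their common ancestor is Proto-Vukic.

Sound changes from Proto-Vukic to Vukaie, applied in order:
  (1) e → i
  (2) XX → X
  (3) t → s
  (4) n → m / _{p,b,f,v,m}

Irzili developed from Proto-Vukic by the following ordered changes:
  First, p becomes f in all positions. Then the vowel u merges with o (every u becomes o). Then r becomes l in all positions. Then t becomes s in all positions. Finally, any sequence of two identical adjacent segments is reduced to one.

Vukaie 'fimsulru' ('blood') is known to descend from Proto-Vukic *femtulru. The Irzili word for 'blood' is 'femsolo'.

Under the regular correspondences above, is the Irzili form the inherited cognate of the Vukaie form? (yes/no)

Derive the expected Irzili reflex of *femtulru:
Irzili: *femtulru > femtolro > femtollo > femsollo > femsolo  (by vowel merger, unconditioned shift, unconditioned shift, degemination)
Irzili 'femsolo' matches the regular reflex exactly, so the pair is cognate.

yes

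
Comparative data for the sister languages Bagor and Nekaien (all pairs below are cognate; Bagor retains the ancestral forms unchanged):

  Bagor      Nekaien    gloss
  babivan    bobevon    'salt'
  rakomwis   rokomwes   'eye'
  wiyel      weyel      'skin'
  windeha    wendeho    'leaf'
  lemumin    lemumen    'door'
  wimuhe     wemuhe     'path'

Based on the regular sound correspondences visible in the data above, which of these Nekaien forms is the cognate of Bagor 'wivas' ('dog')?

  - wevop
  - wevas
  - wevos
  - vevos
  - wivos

babivan ~ bobevon — Bagor i corresponds to Nekaien e after a consonant, before a labial obstruent.
rakomwis ~ rokomwes — Bagor a corresponds to Nekaien o after a consonant, before a consonant other than r, m, n, p, b, f, v.
Applying these to Bagor 'wivas':
  wivas → wevas   (i→e after a consonant, before a labial obstruent)
  wevas → wevos   (a→o after a consonant, before a consonant other than r, m, n, p, b, f, v)
So the Nekaien cognate is 'wevos'.

wevos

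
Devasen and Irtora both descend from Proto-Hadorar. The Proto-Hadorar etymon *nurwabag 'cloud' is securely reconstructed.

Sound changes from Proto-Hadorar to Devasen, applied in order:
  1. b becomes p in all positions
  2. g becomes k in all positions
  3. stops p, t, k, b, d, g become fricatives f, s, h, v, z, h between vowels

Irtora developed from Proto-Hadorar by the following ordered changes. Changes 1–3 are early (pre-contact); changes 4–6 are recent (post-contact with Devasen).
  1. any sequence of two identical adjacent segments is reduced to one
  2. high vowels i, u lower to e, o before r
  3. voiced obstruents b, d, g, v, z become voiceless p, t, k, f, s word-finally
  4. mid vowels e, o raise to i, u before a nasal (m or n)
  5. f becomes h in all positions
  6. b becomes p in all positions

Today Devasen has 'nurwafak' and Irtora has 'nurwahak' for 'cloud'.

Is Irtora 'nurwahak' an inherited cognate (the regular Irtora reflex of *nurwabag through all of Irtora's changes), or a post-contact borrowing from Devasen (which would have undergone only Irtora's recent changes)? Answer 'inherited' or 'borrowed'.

If inherited, *nurwabag would pass through all of Irtora's changes:
Irtora: *nurwabag > norwabag > norwabak > norwapak  (by pre-rhotic lowering, final devoicing, unconditioned shift)
If borrowed from Devasen 'nurwafak' after the early changes, it would undergo only the recent ones:
  rule 4 (pre-nasal raising): no change (nurwafak)
  rule 5 (unconditioned shift): nurwafak → nurwahak
  rule 6 (unconditioned shift): no change (nurwahak)
  ⇒ as a loan: nurwahak
Irtora 'nurwahak' matches the loan outcome 'nurwahak', not the inherited 'norwapak' — it skipped the early Irtora changes, so it was borrowed from Devasen.

borrowed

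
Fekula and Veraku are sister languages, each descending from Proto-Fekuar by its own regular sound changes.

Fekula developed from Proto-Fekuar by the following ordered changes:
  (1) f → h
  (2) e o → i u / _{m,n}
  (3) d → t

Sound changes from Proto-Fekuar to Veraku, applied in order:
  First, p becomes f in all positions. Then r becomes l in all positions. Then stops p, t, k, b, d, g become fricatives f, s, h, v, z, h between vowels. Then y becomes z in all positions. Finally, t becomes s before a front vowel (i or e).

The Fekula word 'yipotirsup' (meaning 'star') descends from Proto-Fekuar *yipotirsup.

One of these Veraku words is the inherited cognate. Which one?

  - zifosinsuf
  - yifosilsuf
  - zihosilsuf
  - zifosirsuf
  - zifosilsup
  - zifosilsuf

Veraku: *yipotirsup > yifotirsuf > yifotilsuf > yifosilsuf > zifosilsuf  (by unconditioned shift, unconditioned shift, intervocalic lenition, unconditioned shift)
Among the options, 'zifosilsuf' alone shows every Veraku change applied in order.

zifosilsuf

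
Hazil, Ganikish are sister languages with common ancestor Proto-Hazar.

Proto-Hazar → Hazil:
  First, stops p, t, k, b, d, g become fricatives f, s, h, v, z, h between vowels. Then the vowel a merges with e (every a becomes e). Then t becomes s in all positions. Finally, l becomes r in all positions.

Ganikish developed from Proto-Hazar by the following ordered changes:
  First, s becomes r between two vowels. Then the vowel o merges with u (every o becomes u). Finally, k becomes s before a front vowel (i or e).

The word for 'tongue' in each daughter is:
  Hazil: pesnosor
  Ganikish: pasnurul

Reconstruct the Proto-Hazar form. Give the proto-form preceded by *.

*pasnosol

Position 7: Hazil has o, Ganikish has u. Hazil preserves o here (none of its changes turn any other segment into o), so the proto-segment is *o.
Position 8: Hazil has r, Ganikish has l. Ganikish preserves l here (none of its changes turn any other segment into l), so the proto-segment is *l.
This points to *pasnosol. Verify forward in each daughter:
Hazil: start from *pasnosol.
  rule 1: no change — pasnosol
  rule 2 (vowel merger): pasnosol → pesnosol
  rule 3: no change — pesnosol
  rule 4 (unconditioned shift): pesnosol → pesnosor
  ⇒ Hazil pesnosor
Ganikish: *pasnosol > pasnorol > pasnurul  (by rhotacism, vowel merger)
*pasnosol is the unique common source.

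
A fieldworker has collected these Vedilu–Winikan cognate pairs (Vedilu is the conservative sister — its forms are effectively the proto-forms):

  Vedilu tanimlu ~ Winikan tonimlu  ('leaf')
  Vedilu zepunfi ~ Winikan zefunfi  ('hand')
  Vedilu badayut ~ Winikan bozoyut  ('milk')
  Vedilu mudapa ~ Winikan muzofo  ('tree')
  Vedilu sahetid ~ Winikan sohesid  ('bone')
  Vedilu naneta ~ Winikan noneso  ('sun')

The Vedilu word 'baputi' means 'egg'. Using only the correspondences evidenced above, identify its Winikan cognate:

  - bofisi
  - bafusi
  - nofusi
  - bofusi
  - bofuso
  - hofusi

mudapa ~ muzofo — Vedilu a corresponds to Winikan o after a consonant, before a labial obstruent.
zepunfi ~ zefunfi — Vedilu p corresponds to Winikan f between vowels (before a back vowel).
sahetid ~ sohesid — Vedilu t corresponds to Winikan s between vowels (before a front vowel).
Applying these to Vedilu 'baputi':
  baputi → boputi   (a→o after a consonant, before a labial obstruent)
  boputi → bofuti   (p→f between vowels (before a back vowel))
  bofuti → bofusi   (t→s between vowels (before a front vowel))
So the Winikan cognate is 'bofusi'.

bofusi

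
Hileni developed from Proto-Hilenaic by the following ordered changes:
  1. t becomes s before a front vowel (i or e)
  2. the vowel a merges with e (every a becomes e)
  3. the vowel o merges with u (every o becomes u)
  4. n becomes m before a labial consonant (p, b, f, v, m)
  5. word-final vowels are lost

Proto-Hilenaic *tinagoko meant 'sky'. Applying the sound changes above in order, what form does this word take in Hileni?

Hileni: start from *tinagoko.
  rule 1 (palatalisation): tinagoko → sinagoko
  rule 2 (vowel merger): sinagoko → sinegoko
  rule 3 (vowel merger): sinegoko → sineguku
  rule 4: no change — sineguku
  rule 5 (apocope): sineguku → sineguk
  ⇒ Hileni sineguk

sineguk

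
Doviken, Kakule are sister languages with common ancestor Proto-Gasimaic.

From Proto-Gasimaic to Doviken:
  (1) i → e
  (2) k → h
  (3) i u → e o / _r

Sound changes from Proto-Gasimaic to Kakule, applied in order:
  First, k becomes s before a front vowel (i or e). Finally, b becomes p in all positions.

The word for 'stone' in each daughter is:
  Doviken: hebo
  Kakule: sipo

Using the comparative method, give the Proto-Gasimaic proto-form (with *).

*kibo

Position 1: Doviken has h, Kakule has s. Taking the neighbouring segments as reconstructed: Doviken h could go back to *k or *h; Kakule s could go back to *k or *s — the one source consistent with every daughter is *k.
Position 2: Doviken has e, Kakule has i. Kakule preserves i here (none of its changes turn any other segment into i), so the proto-segment is *i.
Position 3: Doviken has b, Kakule has p. Doviken preserves b here (none of its changes turn any other segment into b), so the proto-segment is *b.
Verify the candidate proto-form against each daughter:
Doviken: *kibo
  kibo → kebo   [vowel merger]
  kebo → hebo   [unconditioned shift]
  hebo (rule 3 does not apply)
  giving Doviken hebo.
Kakule: *kibo
  kibo → sibo   [palatalisation]
  sibo → sipo   [unconditioned shift]
  giving Kakule sipo.
*kibo is the unique common source.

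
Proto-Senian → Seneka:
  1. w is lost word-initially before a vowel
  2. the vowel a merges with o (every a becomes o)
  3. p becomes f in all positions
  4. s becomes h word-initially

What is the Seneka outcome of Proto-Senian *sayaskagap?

Seneka: start from *sayaskagap.
  rule 1: no change — sayaskagap
  rule 2 (vowel merger): sayaskagap → soyoskogop
  rule 3 (unconditioned shift): soyoskogop → soyoskogof
  rule 4 (debuccalisation): soyoskogof → hoyoskogof
  ⇒ Seneka hoyoskogof

hoyoskogof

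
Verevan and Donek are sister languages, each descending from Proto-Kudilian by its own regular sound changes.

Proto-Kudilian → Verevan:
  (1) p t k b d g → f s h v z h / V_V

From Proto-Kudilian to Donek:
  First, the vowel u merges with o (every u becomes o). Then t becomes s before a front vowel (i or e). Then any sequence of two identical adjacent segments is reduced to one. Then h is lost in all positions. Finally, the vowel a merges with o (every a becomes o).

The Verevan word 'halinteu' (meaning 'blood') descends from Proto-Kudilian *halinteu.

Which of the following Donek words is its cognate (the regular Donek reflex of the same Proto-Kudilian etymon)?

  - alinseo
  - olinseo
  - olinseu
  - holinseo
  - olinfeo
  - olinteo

olinseo

Donek: *halinteu
  halinteu → halinteo   [vowel merger]
  halinteo → halinseo   [palatalisation]
  halinseo (rule 3 does not apply)
  halinseo → alinseo   [h-loss]
  alinseo → olinseo   [vowel merger]
  giving Donek olinseo.
Among the options, 'olinseo' alone shows every Donek change applied in order.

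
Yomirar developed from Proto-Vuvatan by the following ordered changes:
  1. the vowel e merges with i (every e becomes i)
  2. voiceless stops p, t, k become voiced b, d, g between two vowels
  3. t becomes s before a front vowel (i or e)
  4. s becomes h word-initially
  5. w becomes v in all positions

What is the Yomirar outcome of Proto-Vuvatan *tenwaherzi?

hinvahirzi

Yomirar: *tenwaherzi > tinwahirzi > sinwahirzi > hinwahirzi > hinvahirzi  (by vowel merger, palatalisation, debuccalisation, unconditioned shift)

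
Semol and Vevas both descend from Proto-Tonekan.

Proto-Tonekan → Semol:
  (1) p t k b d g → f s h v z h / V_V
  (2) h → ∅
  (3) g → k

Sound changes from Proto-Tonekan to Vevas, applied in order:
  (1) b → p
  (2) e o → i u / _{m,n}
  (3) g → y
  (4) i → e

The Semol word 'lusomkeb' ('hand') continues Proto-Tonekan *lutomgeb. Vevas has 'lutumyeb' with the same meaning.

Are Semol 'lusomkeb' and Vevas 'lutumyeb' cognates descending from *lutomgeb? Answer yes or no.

no

Derive the expected Vevas reflex of *lutomgeb:
Vevas: start from *lutomgeb.
  rule 1 (unconditioned shift): lutomgeb → lutomgep
  rule 2 (pre-nasal raising): lutomgep → lutumgep
  rule 3 (unconditioned shift): lutumgep → lutumyep
  rule 4: no change — lutumyep
  ⇒ Vevas lutumyep
The regular Vevas reflex would be 'lutumyep', but the attested form is 'lutumyeb'. The correspondence is irregular, so they are not cognates (the Vevas form has a different source).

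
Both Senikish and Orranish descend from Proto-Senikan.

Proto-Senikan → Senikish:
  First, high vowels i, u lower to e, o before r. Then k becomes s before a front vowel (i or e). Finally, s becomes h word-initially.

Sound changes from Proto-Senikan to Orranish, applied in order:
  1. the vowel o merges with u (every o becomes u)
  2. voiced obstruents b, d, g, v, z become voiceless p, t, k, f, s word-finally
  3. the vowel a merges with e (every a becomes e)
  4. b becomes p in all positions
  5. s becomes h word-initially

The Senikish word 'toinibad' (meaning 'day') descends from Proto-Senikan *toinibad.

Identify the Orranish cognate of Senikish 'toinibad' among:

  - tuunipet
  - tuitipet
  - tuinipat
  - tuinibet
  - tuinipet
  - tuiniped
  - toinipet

Orranish: *toinibad > tuinibad > tuinibat > tuinibet > tuinipet  (by vowel merger, final devoicing, vowel merger, unconditioned shift)
Only 'tuinipet' matches the regular Orranish development of *toinibad.

tuinipet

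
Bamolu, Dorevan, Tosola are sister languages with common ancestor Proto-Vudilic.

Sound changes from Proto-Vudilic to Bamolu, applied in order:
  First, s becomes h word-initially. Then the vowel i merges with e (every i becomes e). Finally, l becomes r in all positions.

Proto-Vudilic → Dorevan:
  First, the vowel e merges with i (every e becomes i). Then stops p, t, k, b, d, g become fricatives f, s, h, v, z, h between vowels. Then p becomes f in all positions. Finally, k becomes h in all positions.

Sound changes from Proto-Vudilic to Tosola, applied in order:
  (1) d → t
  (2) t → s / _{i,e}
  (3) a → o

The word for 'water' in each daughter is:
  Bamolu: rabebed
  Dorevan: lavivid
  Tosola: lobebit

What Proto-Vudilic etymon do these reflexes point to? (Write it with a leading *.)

*labebid

Position 5: Bamolu has b, Dorevan has v, Tosola has b. Bamolu preserves b here (none of its changes turn any other segment into b), so the proto-segment is *b.
Position 2: Bamolu has a, Dorevan has a, Tosola has o. Bamolu preserves a here (none of its changes turn any other segment into a), so the proto-segment is *a.
Position 6: Bamolu has e, Dorevan has i, Tosola has i. Tosola preserves i here (none of its changes turn any other segment into i), so the proto-segment is *i.
This points to *labebid. Verify forward in each daughter:
Bamolu: *labebid
  labebid (rule 1 does not apply)
  labebid → labebed   [vowel merger]
  labebed → rabebed   [unconditioned shift]
  giving Bamolu rabebed.
Dorevan: *labebid
  labebid → labibid   [vowel merger]
  labibid → lavivid   [intervocalic lenition]
  lavivid (rule 3 does not apply)
  lavivid (rule 4 does not apply)
  giving Dorevan lavivid.
Tosola: *labebid > labebit > lobebit  (by unconditioned shift, vowel merger)
No other proto-form is consistent with every reflex, so the reconstruction is *labebid.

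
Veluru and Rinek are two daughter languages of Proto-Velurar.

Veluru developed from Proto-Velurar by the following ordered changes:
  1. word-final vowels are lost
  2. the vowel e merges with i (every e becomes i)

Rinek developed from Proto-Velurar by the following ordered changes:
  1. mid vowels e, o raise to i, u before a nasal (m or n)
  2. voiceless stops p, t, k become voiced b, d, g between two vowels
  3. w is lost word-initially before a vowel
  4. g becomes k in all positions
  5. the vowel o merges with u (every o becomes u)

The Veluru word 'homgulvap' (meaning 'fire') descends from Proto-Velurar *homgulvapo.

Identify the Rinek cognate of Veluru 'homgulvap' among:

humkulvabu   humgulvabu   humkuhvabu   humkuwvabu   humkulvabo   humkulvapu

humkulvabu

Rinek: start from *homgulvapo.
  rule 1 (pre-nasal raising): homgulvapo → humgulvapo
  rule 2 (intervocalic voicing): humgulvapo → humgulvabo
  rule 3: no change — humgulvabo
  rule 4 (unconditioned shift): humgulvabo → humkulvabo
  rule 5 (vowel merger): humkulvabo → humkulvabu
  ⇒ Rinek humkulvabu
The other candidates each miss or misapply at least one Rinek change.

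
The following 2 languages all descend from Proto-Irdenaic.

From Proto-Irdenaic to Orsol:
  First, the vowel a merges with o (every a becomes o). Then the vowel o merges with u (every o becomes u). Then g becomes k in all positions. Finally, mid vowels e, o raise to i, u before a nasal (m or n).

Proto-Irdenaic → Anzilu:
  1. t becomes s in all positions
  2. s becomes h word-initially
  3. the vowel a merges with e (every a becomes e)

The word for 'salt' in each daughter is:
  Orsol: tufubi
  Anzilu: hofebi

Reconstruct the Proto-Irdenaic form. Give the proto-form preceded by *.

*tofabi

Position 1: Orsol has t, Anzilu has h. Orsol preserves t here (none of its changes turn any other segment into t), so the proto-segment is *t.
Position 4: Orsol has u, Anzilu has e. Taking the neighbouring segments as reconstructed: Orsol u could go back to *a or *o or *u; Anzilu e could go back to *a or *e — the one source consistent with every daughter is *a.
Verify the candidate proto-form against each daughter:
Orsol: *tofabi > tofobi > tufubi  (by vowel merger, vowel merger)
Anzilu: *tofabi
  tofabi → sofabi   [unconditioned shift]
  sofabi → hofabi   [debuccalisation]
  hofabi → hofebi   [vowel merger]
  giving Anzilu hofebi.
Only *tofabi yields all of Orsol tufubi, Anzilu hofebi.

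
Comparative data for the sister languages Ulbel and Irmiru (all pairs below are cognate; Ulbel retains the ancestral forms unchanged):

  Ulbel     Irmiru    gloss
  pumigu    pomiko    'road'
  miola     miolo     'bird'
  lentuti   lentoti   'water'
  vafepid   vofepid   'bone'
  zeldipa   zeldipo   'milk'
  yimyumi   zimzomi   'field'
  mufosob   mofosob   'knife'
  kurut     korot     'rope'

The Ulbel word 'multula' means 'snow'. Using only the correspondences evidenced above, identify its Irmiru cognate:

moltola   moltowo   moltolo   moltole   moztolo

moltolo

lentuti ~ lentoti, kurut ~ korot — Ulbel u corresponds to Irmiru o after a consonant, before a consonant other than r, m, n, p, b, f, v.
miola ~ miolo, zeldipa ~ zeldipo — Ulbel a corresponds to Irmiru o word-finally.
Applying these to Ulbel 'multula':
  multula → moltula   (u→o after a consonant, before a consonant other than r, m, n, p, b, f, v)
  moltula → moltola   (u→o after a consonant, before a consonant other than r, m, n, p, b, f, v)
  moltola → moltolo   (a→o word-finally)
So the Irmiru cognate is 'moltolo'.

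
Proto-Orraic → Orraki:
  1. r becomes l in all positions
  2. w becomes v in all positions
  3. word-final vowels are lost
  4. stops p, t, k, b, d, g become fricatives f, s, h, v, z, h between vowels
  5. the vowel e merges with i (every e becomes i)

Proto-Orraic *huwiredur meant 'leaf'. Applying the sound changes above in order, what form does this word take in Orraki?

Orraki: start from *huwiredur.
  rule 1 (unconditioned shift): huwiredur → huwiledul
  rule 2 (unconditioned shift): huwiledul → huviledul
  rule 3: no change — huviledul
  rule 4 (intervocalic lenition): huviledul → huvilezul
  rule 5 (vowel merger): huvilezul → huvilizul
  ⇒ Orraki huvilizul

huvilizul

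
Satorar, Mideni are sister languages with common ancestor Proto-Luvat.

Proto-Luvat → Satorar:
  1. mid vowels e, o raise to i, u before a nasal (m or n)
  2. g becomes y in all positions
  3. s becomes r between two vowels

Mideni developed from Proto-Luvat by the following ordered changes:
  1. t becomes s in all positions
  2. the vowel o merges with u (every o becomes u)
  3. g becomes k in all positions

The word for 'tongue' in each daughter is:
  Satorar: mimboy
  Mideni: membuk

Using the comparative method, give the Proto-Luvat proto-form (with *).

Position 6: Satorar has y, Mideni has k. Taking the neighbouring segments as reconstructed: Satorar y could go back to *g or *y; Mideni k could go back to *k or *g — the one source consistent with every daughter is *g.
Position 2: Satorar has i, Mideni has e. Mideni preserves e here (none of its changes turn any other segment into e), so the proto-segment is *e.
Verify the candidate proto-form against each daughter:
Satorar: *membog > mimbog > mimboy  (by pre-nasal raising, unconditioned shift)
Mideni: *membog
  membog (rule 1 does not apply)
  membog → membug   [vowel merger]
  membug → membuk   [unconditioned shift]
  giving Mideni membuk.
Only *membog yields all of Satorar mimboy, Mideni membuk.

*membog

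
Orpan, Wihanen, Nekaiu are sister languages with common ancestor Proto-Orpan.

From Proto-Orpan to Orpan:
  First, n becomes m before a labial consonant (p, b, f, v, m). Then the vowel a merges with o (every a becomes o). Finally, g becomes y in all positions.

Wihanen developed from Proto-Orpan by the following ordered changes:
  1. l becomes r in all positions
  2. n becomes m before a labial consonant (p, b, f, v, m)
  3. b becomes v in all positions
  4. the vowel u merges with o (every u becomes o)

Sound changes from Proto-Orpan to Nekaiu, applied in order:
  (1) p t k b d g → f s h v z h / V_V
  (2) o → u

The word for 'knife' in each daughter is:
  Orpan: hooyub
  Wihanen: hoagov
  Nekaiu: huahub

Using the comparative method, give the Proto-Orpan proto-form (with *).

Position 2: Orpan has o, Wihanen has o, Nekaiu has u. Taking the neighbouring segments as reconstructed: Orpan o could go back to *a or *o; Wihanen o could go back to *o or *u; Nekaiu u could go back to *o or *u — the one source consistent with every daughter is *o.
Position 4: Orpan has y, Wihanen has g, Nekaiu has h. Wihanen preserves g here (none of its changes turn any other segment into g), so the proto-segment is *g.
Verify the candidate proto-form against each daughter:
Orpan: *hoagub
  hoagub (rule 1 does not apply)
  hoagub → hoogub   [vowel merger]
  hoogub → hooyub   [unconditioned shift]
  giving Orpan hooyub.
Wihanen: start from *hoagub.
  rule 1: no change — hoagub
  rule 2: no change — hoagub
  rule 3 (unconditioned shift): hoagub → hoaguv
  rule 4 (vowel merger): hoaguv → hoagov
  ⇒ Wihanen hoagov
Nekaiu: *hoagub
  hoagub → hoahub   [intervocalic lenition]
  hoahub → huahub   [vowel merger]
  giving Nekaiu huahub.
*hoagub is the unique common source.

*hoagub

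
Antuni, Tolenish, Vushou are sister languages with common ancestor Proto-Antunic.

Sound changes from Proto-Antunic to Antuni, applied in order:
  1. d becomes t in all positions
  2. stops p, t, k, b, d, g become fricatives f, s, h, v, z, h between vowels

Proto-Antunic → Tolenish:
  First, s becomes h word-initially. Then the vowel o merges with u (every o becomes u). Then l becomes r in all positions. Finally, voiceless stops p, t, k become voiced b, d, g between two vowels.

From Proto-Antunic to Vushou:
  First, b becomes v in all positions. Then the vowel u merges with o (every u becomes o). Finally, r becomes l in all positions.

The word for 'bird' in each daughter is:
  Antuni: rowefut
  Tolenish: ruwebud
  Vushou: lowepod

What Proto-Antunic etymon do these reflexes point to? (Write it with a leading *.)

*rowepud

Position 2: Antuni has o, Tolenish has u, Vushou has o. Antuni preserves o here (none of its changes turn any other segment into o), so the proto-segment is *o.
Position 5: Antuni has f, Tolenish has b, Vushou has p. Vushou preserves p here (none of its changes turn any other segment into p), so the proto-segment is *p.
Position 7: Antuni has t, Tolenish has d, Vushou has d. Vushou preserves d here (none of its changes turn any other segment into d), so the proto-segment is *d.
This points to *rowepud. Verify forward in each daughter:
Antuni: *rowepud > roweput > rowefut  (by unconditioned shift, intervocalic lenition)
Tolenish: *rowepud
  rowepud (rule 1 does not apply)
  rowepud → ruwepud   [vowel merger]
  ruwepud (rule 3 does not apply)
  ruwepud → ruwebud   [intervocalic voicing]
  giving Tolenish ruwebud.
Vushou: *rowepud
  rowepud (rule 1 does not apply)
  rowepud → rowepod   [vowel merger]
  rowepod → lowepod   [unconditioned shift]
  giving Vushou lowepod.
No other proto-form is consistent with every reflex, so the reconstruction is *rowepud.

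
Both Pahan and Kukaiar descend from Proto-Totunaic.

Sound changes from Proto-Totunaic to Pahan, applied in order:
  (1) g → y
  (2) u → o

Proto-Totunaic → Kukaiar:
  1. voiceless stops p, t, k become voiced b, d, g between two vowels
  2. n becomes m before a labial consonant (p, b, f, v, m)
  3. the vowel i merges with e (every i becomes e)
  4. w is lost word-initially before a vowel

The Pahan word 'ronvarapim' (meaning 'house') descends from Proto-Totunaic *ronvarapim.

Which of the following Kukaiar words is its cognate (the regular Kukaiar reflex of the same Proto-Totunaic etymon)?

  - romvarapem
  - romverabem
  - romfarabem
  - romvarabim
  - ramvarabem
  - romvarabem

romvarabem

Kukaiar: *ronvarapim > ronvarabim > romvarabim > romvarabem  (by intervocalic voicing, nasal place assimilation, vowel merger)
Among the options, 'romvarabem' alone shows every Kukaiar change applied in order.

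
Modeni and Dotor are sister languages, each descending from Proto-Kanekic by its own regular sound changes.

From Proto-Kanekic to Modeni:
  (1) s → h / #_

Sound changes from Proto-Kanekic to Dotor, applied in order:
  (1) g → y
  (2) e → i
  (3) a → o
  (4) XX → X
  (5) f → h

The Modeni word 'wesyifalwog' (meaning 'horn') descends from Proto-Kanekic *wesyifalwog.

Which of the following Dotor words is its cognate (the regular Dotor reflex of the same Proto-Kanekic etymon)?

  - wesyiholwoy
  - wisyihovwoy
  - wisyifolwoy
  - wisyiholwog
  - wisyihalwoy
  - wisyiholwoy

wisyiholwoy

Dotor: *wesyifalwog
  wesyifalwog → wesyifalwoy   [unconditioned shift]
  wesyifalwoy → wisyifalwoy   [vowel merger]
  wisyifalwoy → wisyifolwoy   [vowel merger]
  wisyifolwoy (rule 4 does not apply)
  wisyifolwoy → wisyiholwoy   [unconditioned shift]
  giving Dotor wisyiholwoy.
Only 'wisyiholwoy' matches the regular Dotor development of *wesyifalwog.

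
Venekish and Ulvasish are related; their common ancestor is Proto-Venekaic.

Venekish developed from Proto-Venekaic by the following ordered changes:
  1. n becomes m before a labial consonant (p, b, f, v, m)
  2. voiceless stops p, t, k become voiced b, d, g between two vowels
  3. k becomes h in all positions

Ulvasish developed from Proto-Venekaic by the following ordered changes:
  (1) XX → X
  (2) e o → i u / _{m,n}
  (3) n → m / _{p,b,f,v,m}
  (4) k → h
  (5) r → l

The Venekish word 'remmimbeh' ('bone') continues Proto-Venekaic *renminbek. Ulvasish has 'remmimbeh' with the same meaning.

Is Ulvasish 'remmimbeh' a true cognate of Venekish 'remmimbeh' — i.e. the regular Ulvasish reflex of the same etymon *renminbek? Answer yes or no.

no

Derive the expected Ulvasish reflex of *renminbek:
Ulvasish: *renminbek
  renminbek (rule 1 does not apply)
  renminbek → rinminbek   [pre-nasal raising]
  rinminbek → rimmimbek   [nasal place assimilation]
  rimmimbek → rimmimbeh   [unconditioned shift]
  rimmimbeh → limmimbeh   [unconditioned shift]
  giving Ulvasish limmimbeh.
The regular Ulvasish reflex would be 'limmimbeh', but the attested form is 'remmimbeh'. The correspondence is irregular, so they are not cognates (the Ulvasish form has a different source).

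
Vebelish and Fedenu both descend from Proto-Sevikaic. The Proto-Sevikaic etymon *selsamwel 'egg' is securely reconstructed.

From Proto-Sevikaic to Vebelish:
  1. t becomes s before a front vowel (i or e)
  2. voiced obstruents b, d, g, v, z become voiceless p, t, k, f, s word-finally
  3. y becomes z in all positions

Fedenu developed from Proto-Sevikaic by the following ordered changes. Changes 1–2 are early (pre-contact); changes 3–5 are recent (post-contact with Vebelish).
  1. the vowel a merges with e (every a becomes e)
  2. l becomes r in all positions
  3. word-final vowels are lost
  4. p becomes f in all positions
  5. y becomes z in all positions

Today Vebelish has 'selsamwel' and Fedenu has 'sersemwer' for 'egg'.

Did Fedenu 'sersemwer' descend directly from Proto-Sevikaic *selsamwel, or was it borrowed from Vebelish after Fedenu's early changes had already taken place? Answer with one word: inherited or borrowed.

inherited

If inherited, *selsamwel would pass through all of Fedenu's changes:
Fedenu: *selsamwel
  selsamwel → selsemwel   [vowel merger]
  selsemwel → sersemwer   [unconditioned shift]
  sersemwer (rule 3 does not apply)
  sersemwer (rule 4 does not apply)
  sersemwer (rule 5 does not apply)
  giving Fedenu sersemwer.
If borrowed from Vebelish 'selsamwel' after the early changes, it would undergo only the recent ones:
  rule 3 (apocope): no change (selsamwel)
  rule 4 (unconditioned shift): no change (selsamwel)
  rule 5 (unconditioned shift): no change (selsamwel)
  ⇒ as a loan: selsamwel
Fedenu 'sersemwer' matches the inherited outcome exactly, so it is an inherited cognate, not a loan.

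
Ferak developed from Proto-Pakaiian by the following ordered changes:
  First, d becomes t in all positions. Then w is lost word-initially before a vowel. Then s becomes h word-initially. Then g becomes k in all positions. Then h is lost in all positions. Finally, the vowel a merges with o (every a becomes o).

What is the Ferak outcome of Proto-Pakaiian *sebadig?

Ferak: *sebadig > sebatig > hebatig > hebatik > ebatik > ebotik  (by unconditioned shift, debuccalisation, unconditioned shift, h-loss, vowel merger)

ebotik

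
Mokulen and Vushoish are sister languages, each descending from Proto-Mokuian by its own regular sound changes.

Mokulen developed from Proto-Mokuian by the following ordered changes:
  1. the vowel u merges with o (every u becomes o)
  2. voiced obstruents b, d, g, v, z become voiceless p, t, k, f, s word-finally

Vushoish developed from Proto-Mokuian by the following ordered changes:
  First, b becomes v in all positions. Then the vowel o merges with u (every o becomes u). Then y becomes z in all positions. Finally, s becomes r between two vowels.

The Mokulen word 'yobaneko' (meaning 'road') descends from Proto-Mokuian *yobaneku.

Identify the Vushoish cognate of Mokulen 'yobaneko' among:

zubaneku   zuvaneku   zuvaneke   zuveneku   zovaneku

Vushoish: start from *yobaneku.
  rule 1 (unconditioned shift): yobaneku → yovaneku
  rule 2 (vowel merger): yovaneku → yuvaneku
  rule 3 (unconditioned shift): yuvaneku → zuvaneku
  rule 4: no change — zuvaneku
  ⇒ Vushoish zuvaneku
The other candidates each miss or misapply at least one Vushoish change.

zuvaneku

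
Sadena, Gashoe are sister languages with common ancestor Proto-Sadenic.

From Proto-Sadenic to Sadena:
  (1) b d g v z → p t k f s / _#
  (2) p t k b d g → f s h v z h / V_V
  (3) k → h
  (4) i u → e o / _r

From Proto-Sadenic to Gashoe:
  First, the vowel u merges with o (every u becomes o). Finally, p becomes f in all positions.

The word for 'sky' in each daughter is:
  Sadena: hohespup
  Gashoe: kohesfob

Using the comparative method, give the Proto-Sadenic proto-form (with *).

Position 7: Sadena has u, Gashoe has o. Sadena preserves u here (none of its changes turn any other segment into u), so the proto-segment is *u.
Position 6: Sadena has p, Gashoe has f. Taking the neighbouring segments as reconstructed: Sadena p can only go back to *p; Gashoe f could go back to *p or *f — the one source consistent with every daughter is *p.
Position 1: Sadena has h, Gashoe has k. Gashoe preserves k here (none of its changes turn any other segment into k), so the proto-segment is *k.
This points to *kohespub. Verify forward in each daughter:
Sadena: *kohespub
  kohespub → kohespup   [final devoicing]
  kohespup (rule 2 does not apply)
  kohespup → hohespup   [unconditioned shift]
  hohespup (rule 4 does not apply)
  giving Sadena hohespup.
Gashoe: *kohespub > kohespob > kohesfob  (by vowel merger, unconditioned shift)
*kohespub is the unique common source.

*kohespub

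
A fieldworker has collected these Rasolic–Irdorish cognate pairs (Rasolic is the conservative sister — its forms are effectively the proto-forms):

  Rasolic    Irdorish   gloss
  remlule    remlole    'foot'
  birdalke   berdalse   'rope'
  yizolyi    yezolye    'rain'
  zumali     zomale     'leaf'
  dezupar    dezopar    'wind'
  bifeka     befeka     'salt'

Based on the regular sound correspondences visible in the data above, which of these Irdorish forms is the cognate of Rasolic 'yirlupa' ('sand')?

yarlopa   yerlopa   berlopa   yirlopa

birdalke ~ berdalse — Rasolic i corresponds to Irdorish e after a consonant, before r.
dezupar ~ dezopar — Rasolic u corresponds to Irdorish o after a consonant, before a labial obstruent.
Applying these to Rasolic 'yirlupa':
  yirlupa → yerlupa   (i→e after a consonant, before r)
  yerlupa → yerlopa   (u→o after a consonant, before a labial obstruent)
So the Irdorish cognate is 'yerlopa'.

yerlopa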